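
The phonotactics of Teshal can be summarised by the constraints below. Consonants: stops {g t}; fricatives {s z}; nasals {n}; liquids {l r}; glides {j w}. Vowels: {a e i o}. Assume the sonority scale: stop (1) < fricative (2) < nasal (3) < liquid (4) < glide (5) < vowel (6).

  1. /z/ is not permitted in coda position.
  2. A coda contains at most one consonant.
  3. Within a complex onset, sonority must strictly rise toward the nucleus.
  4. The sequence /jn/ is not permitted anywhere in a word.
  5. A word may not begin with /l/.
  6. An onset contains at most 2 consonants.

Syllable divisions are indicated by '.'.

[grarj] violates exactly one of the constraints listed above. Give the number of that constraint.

[grarj]: syllable 1 coda /rj/ has 2 consonants (> 1).
This is a violation of constraint 2: "A coda contains at most one consonant."
The remaining constraints (1, 3, 4, 5, 6) are satisfied.

2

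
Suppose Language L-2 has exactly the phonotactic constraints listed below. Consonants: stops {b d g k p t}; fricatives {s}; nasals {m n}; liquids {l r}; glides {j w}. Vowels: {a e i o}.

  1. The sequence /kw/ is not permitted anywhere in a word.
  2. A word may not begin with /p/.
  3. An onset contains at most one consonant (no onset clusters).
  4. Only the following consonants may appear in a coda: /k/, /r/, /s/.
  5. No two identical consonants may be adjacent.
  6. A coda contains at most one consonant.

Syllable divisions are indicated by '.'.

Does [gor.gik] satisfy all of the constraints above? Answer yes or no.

yes

[gor.gik] — σ1 onset /g/, coda /r/ ok; σ2 onset /g/, coda /k/ ok → phonotactically legal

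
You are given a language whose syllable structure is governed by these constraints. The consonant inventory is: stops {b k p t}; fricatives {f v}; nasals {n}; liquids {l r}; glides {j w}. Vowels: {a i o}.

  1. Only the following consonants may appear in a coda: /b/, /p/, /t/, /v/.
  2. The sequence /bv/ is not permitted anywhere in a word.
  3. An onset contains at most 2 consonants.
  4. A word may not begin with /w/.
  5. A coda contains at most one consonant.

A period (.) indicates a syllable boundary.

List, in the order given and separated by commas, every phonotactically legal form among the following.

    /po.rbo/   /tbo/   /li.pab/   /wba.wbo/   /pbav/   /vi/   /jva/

/po.rbo/, /tbo/, /li.pab/, /pbav/, /vi/, /jva/

/po.rbo/ — σ1 onset /p/, coda /∅/ ok; σ2 onset /rb/ (2C), coda /∅/ ok → phonotactically legal
/tbo/ — σ1 onset /tb/ (2C), coda /∅/ ok → phonotactically legal
/li.pab/ — σ1 onset /l/, coda /∅/ ok; σ2 onset /p/, coda /b/ ok → phonotactically legal
/wba.wbo/ — violates constraint 4: word begins with /w/ → phonotactically illegal
/pbav/ — σ1 onset /pb/ (2C), coda /v/ ok → phonotactically legal
/vi/ — σ1 onset /v/, coda /∅/ ok → phonotactically legal
/jva/ — σ1 onset /jv/ (2C), coda /∅/ ok → phonotactically legal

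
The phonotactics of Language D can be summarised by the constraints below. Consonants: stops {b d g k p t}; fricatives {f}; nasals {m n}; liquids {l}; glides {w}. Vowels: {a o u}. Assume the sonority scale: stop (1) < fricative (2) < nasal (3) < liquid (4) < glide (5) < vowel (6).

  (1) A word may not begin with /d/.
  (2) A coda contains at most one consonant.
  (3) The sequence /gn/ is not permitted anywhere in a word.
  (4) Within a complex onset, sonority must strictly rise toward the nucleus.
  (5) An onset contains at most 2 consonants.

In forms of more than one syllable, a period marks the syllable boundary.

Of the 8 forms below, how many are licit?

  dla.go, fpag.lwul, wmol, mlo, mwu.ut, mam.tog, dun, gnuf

dla.go — violates constraint 1: word begins with /d/ → illicit
fpag.lwul — violates constraint 4: syllable 1 onset /fp/: /f/ (fricative, 2) → /p/ (stop, 1) does not rise → illicit
wmol — violates constraint 4: syllable 1 onset /wm/: /w/ (glide, 5) → /m/ (nasal, 3) does not rise → illicit
mlo — σ1 onset /ml/ (3→4 rises), coda /∅/ ok → licit
mwu.ut — σ1 onset /mw/ (3→5 rises), coda /∅/ ok; σ2 onset /∅/, coda /t/ ok → licit
mam.tog — σ1 onset /m/, coda /m/ ok; σ2 onset /t/, coda /g/ ok → licit
dun — violates constraint 1: word begins with /d/ → illicit
gnuf — violates constraint 3: contains banned sequence /gn/ → illicit
Licit: mlo, mwu.ut, mam.tog → 3.

3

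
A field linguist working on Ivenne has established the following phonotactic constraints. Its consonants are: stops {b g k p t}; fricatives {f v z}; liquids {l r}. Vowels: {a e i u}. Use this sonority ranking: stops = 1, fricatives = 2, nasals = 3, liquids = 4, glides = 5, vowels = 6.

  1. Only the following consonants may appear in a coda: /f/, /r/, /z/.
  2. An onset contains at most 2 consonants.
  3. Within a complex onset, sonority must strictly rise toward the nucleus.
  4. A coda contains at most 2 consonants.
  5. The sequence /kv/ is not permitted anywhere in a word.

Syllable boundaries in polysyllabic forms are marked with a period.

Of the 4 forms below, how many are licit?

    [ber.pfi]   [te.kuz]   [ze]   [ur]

[ber.pfi] — σ1 onset /b/, coda /r/ ok; σ2 onset /pf/ (1→2 rises), coda /∅/ ok → licit
[te.kuz] — σ1 onset /t/, coda /∅/ ok; σ2 onset /k/, coda /z/ ok → licit
[ze] — σ1 onset /z/, coda /∅/ ok → licit
[ur] — σ1 onset /∅/, coda /r/ ok → licit
Licit: [ber.pfi], [te.kuz], [ze], [ur] → 4.

4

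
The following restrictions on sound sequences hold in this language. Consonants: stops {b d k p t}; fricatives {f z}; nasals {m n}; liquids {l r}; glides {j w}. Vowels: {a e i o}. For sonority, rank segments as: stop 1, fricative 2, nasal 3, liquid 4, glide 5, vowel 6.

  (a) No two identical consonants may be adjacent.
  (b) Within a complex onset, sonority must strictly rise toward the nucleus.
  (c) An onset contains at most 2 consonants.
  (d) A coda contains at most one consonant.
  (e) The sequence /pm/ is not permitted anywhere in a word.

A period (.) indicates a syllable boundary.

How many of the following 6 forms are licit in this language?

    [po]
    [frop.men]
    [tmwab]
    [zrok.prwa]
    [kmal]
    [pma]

2

[po] — σ1 onset /p/, coda /∅/ ok → licit
[frop.men] — violates constraint (e): contains banned sequence /pm/ → illicit
[tmwab] — violates constraint (c): syllable 1 onset /tmw/ has 3 consonants (> 2) → illicit
[zrok.prwa] — violates constraint (c): syllable 2 onset /prw/ has 3 consonants (> 2) → illicit
[kmal] — σ1 onset /km/ (1→3 rises), coda /l/ ok → licit
[pma] — violates constraint (e): contains banned sequence /pm/ → illicit
Licit: [po], [kmal] → 2.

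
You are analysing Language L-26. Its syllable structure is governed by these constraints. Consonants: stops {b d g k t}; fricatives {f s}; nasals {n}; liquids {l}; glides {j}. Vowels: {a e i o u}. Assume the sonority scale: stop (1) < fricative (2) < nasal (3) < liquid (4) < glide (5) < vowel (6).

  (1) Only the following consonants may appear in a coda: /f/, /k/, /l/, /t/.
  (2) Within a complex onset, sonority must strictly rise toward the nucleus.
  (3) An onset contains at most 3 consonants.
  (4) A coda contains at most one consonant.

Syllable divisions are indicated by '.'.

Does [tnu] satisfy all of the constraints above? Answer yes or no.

[tnu] — σ1 onset /tn/ (1→3 rises), coda /∅/ ok → permitted

yes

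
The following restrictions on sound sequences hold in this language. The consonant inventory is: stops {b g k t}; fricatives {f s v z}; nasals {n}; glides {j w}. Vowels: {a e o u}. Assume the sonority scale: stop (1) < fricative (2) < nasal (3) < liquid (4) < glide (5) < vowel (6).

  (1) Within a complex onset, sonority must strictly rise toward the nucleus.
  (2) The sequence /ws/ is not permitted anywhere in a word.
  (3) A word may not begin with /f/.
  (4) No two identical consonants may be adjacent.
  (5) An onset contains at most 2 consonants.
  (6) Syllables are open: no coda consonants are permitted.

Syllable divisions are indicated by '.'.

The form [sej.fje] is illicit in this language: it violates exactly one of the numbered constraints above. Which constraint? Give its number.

[sej.fje]: syllable 1 coda /j/ has 1 consonant (> 0).
This is a violation of constraint 6: "Syllables are open: no coda consonants are permitted."
The remaining constraints (1, 2, 3, 4, 5) are satisfied.

6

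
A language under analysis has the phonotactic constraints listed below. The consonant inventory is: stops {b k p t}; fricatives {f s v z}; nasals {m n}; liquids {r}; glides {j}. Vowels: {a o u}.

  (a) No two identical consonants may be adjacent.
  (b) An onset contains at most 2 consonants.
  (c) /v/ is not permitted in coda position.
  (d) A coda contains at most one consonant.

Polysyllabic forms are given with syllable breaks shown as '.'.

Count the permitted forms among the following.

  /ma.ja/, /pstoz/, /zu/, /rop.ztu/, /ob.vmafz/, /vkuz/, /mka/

5

/ma.ja/ — σ1 onset /m/, coda /∅/ ok; σ2 onset /j/, coda /∅/ ok → permitted
/pstoz/ — violates constraint (b): syllable 1 onset /pst/ has 3 consonants (> 2) → not permitted
/zu/ — σ1 onset /z/, coda /∅/ ok → permitted
/rop.ztu/ — σ1 onset /r/, coda /p/ ok; σ2 onset /zt/ (2C), coda /∅/ ok → permitted
/ob.vmafz/ — violates constraint (d): syllable 2 coda /fz/ has 2 consonants (> 1) → not permitted
/vkuz/ — σ1 onset /vk/ (2C), coda /z/ ok → permitted
/mka/ — σ1 onset /mk/ (2C), coda /∅/ ok → permitted
Permitted: /ma.ja/, /zu/, /rop.ztu/, /vkuz/, /mka/ → 5.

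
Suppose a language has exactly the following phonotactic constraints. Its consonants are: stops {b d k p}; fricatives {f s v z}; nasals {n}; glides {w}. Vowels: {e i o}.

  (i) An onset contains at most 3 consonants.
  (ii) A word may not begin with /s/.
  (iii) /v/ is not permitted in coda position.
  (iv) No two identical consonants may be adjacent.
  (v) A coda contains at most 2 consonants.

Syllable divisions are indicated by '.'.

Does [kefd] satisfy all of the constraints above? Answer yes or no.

yes

[kefd] — σ1 onset /k/, coda /fd/ (2C) ok → phonotactically legal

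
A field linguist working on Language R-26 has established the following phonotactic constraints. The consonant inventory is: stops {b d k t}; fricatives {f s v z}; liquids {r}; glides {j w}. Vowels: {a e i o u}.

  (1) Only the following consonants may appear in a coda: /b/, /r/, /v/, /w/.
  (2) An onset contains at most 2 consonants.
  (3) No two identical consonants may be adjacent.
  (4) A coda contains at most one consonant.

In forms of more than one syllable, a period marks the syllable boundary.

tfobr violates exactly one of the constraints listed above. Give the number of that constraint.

tfobr: syllable 1 coda /br/ has 2 consonants (> 1).
This is a violation of constraint 4: "A coda contains at most one consonant."
The remaining constraints (1, 2, 3) are satisfied.

4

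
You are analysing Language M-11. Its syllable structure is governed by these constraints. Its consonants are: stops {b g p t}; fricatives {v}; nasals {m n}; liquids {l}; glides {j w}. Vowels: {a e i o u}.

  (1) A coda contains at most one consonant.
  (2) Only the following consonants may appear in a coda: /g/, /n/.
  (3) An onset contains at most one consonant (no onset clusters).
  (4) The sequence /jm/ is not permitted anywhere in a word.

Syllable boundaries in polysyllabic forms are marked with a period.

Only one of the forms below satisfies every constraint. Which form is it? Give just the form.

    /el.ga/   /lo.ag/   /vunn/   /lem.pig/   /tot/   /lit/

/el.ga/ — violates constraint 2: syllable 1 coda contains /l/, which is not a licensed coda consonant → ill-formed
/lo.ag/ — σ1 onset /l/, coda /∅/ ok; σ2 onset /∅/, coda /g/ ok → well-formed
/vunn/ — violates constraint 1: syllable 1 coda /nn/ has 2 consonants (> 1) → ill-formed
/lem.pig/ — violates constraint 2: syllable 1 coda contains /m/, which is not a licensed coda consonant → ill-formed
/tot/ — violates constraint 2: syllable 1 coda contains /t/, which is not a licensed coda consonant → ill-formed
/lit/ — violates constraint 2: syllable 1 coda contains /t/, which is not a licensed coda consonant → ill-formed

/lo.ag/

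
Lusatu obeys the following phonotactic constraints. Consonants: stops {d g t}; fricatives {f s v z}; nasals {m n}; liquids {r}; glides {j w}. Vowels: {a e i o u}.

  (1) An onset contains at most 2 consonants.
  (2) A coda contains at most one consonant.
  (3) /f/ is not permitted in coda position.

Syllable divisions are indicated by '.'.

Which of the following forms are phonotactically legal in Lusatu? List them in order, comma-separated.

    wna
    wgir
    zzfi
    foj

wna — σ1 onset /wn/ (2C), coda /∅/ ok → phonotactically legal
wgir — σ1 onset /wg/ (2C), coda /r/ ok → phonotactically legal
zzfi — violates constraint 1: syllable 1 onset /zzf/ has 3 consonants (> 2) → phonotactically illegal
foj — σ1 onset /f/, coda /j/ ok → phonotactically legal

wna, wgir, foj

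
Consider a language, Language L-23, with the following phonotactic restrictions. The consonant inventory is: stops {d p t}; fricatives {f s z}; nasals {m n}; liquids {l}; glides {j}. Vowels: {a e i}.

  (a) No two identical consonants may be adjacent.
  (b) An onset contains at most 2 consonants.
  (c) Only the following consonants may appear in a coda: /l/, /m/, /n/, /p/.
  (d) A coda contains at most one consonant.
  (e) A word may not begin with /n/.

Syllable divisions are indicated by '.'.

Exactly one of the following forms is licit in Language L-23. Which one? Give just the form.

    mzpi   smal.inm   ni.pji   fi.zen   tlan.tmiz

mzpi — violates constraint (b): syllable 1 onset /mzp/ has 3 consonants (> 2) → illicit
smal.inm — violates constraint (d): syllable 2 coda /nm/ has 2 consonants (> 1) → illicit
ni.pji — violates constraint (e): word begins with /n/ → illicit
fi.zen — σ1 onset /f/, coda /∅/ ok; σ2 onset /z/, coda /n/ ok → licit
tlan.tmiz — violates constraint (c): syllable 2 coda contains /z/, which is not a licensed coda consonant → illicit

fi.zen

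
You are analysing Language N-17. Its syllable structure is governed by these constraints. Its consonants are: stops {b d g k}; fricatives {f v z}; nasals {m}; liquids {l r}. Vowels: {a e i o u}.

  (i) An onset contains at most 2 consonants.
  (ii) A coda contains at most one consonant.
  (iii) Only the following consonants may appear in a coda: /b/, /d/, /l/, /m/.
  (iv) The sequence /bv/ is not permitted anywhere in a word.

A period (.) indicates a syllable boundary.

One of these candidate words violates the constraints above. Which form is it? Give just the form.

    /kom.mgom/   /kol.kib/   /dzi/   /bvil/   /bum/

/kom.mgom/ — σ1 onset /k/, coda /m/ ok; σ2 onset /mg/ (2C), coda /m/ ok → phonotactically legal
/kol.kib/ — σ1 onset /k/, coda /l/ ok; σ2 onset /k/, coda /b/ ok → phonotactically legal
/dzi/ — σ1 onset /dz/ (2C), coda /∅/ ok → phonotactically legal
/bvil/ — violates constraint (iv): contains banned sequence /bv/ → phonotactically illegal
/bum/ — σ1 onset /b/, coda /m/ ok → phonotactically legal

/bvil/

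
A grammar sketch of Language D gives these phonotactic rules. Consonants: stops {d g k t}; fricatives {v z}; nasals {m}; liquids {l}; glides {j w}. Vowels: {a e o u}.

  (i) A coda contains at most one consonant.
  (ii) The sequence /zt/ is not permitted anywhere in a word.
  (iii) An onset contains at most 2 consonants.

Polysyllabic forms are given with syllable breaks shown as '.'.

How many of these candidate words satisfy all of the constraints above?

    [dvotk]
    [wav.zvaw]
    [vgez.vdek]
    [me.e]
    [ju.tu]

[dvotk] — violates constraint (i): syllable 1 coda /tk/ has 2 consonants (> 1) → not permitted
[wav.zvaw] — σ1 onset /w/, coda /v/ ok; σ2 onset /zv/ (2C), coda /w/ ok → permitted
[vgez.vdek] — σ1 onset /vg/ (2C), coda /z/ ok; σ2 onset /vd/ (2C), coda /k/ ok → permitted
[me.e] — σ1 onset /m/, coda /∅/ ok; σ2 onset /∅/, coda /∅/ ok → permitted
[ju.tu] — σ1 onset /j/, coda /∅/ ok; σ2 onset /t/, coda /∅/ ok → permitted
Permitted: [wav.zvaw], [vgez.vdek], [me.e], [ju.tu] → 4.

4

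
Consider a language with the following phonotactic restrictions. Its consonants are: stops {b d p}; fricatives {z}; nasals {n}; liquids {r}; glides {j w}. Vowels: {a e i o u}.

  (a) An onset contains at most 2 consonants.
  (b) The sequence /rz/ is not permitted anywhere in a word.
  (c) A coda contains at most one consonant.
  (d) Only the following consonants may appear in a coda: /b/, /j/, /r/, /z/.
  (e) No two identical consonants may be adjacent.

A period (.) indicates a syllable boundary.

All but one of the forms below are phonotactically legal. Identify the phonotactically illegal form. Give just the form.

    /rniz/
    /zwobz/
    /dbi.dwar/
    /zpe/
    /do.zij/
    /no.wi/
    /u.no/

/rniz/ — σ1 onset /rn/ (2C), coda /z/ ok → phonotactically legal
/zwobz/ — violates constraint (c): syllable 1 coda /bz/ has 2 consonants (> 1) → phonotactically illegal
/dbi.dwar/ — σ1 onset /db/ (2C), coda /∅/ ok; σ2 onset /dw/ (2C), coda /r/ ok → phonotactically legal
/zpe/ — σ1 onset /zp/ (2C), coda /∅/ ok → phonotactically legal
/do.zij/ — σ1 onset /d/, coda /∅/ ok; σ2 onset /z/, coda /j/ ok → phonotactically legal
/no.wi/ — σ1 onset /n/, coda /∅/ ok; σ2 onset /w/, coda /∅/ ok → phonotactically legal
/u.no/ — σ1 onset /∅/, coda /∅/ ok; σ2 onset /n/, coda /∅/ ok → phonotactically legal

/zwobz/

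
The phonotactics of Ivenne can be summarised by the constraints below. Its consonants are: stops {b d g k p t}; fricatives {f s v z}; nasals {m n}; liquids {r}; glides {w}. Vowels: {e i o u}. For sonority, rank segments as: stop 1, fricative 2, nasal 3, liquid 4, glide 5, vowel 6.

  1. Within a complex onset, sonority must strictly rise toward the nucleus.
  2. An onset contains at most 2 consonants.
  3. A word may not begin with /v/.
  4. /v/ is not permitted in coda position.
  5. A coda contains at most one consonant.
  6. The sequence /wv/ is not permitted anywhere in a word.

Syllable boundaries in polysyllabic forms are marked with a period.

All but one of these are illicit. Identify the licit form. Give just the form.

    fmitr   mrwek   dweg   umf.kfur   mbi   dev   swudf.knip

dweg

fmitr — violates constraint 5: syllable 1 coda /tr/ has 2 consonants (> 1) → illicit
mrwek — violates constraint 2: syllable 1 onset /mrw/ has 3 consonants (> 2) → illicit
dweg — σ1 onset /dw/ (1→5 rises), coda /g/ ok → licit
umf.kfur — violates constraint 5: syllable 1 coda /mf/ has 2 consonants (> 1) → illicit
mbi — violates constraint 1: syllable 1 onset /mb/: /m/ (nasal, 3) → /b/ (stop, 1) does not rise → illicit
dev — violates constraint 4: syllable 1 coda contains /v/ → illicit
swudf.knip — violates constraint 5: syllable 1 coda /df/ has 2 consonants (> 1) → illicit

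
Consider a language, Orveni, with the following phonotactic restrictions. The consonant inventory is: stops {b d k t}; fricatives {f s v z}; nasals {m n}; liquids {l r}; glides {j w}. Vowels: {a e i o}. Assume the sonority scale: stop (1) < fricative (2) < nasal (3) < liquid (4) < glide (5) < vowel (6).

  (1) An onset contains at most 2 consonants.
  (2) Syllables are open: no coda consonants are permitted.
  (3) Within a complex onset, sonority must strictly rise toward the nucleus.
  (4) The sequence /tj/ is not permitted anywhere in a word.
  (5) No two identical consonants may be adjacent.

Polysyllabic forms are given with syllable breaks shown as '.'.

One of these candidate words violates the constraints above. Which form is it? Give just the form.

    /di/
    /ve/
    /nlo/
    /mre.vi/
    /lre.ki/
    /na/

/lre.ki/

/di/ — σ1 onset /d/, coda /∅/ ok → licit
/ve/ — σ1 onset /v/, coda /∅/ ok → licit
/nlo/ — σ1 onset /nl/ (3→4 rises), coda /∅/ ok → licit
/mre.vi/ — σ1 onset /mr/ (3→4 rises), coda /∅/ ok; σ2 onset /v/, coda /∅/ ok → licit
/lre.ki/ — violates constraint 3: syllable 1 onset /lr/: /l/ (liquid, 4) → /r/ (liquid, 4) does not rise → illicit
/na/ — σ1 onset /n/, coda /∅/ ok → licit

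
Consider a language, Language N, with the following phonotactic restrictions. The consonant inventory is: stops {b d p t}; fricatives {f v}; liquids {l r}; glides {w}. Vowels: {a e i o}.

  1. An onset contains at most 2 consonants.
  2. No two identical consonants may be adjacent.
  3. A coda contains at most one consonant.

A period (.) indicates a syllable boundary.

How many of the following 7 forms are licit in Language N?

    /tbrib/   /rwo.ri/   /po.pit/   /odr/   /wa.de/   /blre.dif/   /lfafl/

3

/tbrib/ — violates constraint 1: syllable 1 onset /tbr/ has 3 consonants (> 2) → illicit
/rwo.ri/ — σ1 onset /rw/ (2C), coda /∅/ ok; σ2 onset /r/, coda /∅/ ok → licit
/po.pit/ — σ1 onset /p/, coda /∅/ ok; σ2 onset /p/, coda /t/ ok → licit
/odr/ — violates constraint 3: syllable 1 coda /dr/ has 2 consonants (> 1) → illicit
/wa.de/ — σ1 onset /w/, coda /∅/ ok; σ2 onset /d/, coda /∅/ ok → licit
/blre.dif/ — violates constraint 1: syllable 1 onset /blr/ has 3 consonants (> 2) → illicit
/lfafl/ — violates constraint 3: syllable 1 coda /fl/ has 2 consonants (> 1) → illicit
Licit: /rwo.ri/, /po.pit/, /wa.de/ → 3.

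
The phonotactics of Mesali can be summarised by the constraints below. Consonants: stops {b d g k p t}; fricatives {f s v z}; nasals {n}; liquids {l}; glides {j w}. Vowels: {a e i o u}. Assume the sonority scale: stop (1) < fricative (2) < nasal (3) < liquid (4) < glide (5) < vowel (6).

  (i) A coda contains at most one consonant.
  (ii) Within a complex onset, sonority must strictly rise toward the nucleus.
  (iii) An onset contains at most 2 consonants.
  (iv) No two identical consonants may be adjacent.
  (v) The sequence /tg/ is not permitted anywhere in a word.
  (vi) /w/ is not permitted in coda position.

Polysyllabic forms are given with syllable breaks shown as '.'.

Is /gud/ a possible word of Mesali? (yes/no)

/gud/ — σ1 onset /g/, coda /d/ ok → phonotactically legal

yes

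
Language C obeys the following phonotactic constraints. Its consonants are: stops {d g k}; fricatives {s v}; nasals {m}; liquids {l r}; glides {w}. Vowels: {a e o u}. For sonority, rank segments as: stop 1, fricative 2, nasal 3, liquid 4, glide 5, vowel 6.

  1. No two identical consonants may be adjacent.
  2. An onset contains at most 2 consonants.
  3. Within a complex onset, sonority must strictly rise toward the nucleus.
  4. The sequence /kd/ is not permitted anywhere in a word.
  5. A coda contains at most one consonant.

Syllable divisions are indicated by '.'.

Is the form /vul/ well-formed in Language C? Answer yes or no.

/vul/ — σ1 onset /v/, coda /l/ ok → well-formed

yes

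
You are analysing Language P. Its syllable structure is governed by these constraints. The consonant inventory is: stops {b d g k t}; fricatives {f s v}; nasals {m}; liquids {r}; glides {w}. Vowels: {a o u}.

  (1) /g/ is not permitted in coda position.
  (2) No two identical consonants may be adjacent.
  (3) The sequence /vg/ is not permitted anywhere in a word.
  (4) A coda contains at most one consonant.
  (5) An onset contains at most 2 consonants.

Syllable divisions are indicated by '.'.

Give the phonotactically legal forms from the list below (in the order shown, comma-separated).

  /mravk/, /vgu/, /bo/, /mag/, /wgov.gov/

/bo/

/mravk/ — violates constraint 4: syllable 1 coda /vk/ has 2 consonants (> 1) → phonotactically illegal
/vgu/ — violates constraint 3: contains banned sequence /vg/ → phonotactically illegal
/bo/ — σ1 onset /b/, coda /∅/ ok → phonotactically legal
/mag/ — violates constraint 1: syllable 1 coda contains /g/ → phonotactically illegal
/wgov.gov/ — violates constraint 3: contains banned sequence /vg/ → phonotactically illegal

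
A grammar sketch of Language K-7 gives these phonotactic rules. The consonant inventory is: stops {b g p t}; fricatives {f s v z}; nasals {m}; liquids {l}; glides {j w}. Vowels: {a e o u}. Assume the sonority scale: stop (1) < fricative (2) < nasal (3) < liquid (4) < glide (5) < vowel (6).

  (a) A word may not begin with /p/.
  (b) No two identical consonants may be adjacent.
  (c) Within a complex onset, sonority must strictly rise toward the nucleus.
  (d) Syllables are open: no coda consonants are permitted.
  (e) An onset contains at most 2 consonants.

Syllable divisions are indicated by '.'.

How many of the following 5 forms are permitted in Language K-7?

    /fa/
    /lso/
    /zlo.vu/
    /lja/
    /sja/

4

/fa/ — σ1 onset /f/, coda /∅/ ok → permitted
/lso/ — violates constraint (c): syllable 1 onset /ls/: /l/ (liquid, 4) → /s/ (fricative, 2) does not rise → not permitted
/zlo.vu/ — σ1 onset /zl/ (2→4 rises), coda /∅/ ok; σ2 onset /v/, coda /∅/ ok → permitted
/lja/ — σ1 onset /lj/ (4→5 rises), coda /∅/ ok → permitted
/sja/ — σ1 onset /sj/ (2→5 rises), coda /∅/ ok → permitted
Permitted: /fa/, /zlo.vu/, /lja/, /sja/ → 4.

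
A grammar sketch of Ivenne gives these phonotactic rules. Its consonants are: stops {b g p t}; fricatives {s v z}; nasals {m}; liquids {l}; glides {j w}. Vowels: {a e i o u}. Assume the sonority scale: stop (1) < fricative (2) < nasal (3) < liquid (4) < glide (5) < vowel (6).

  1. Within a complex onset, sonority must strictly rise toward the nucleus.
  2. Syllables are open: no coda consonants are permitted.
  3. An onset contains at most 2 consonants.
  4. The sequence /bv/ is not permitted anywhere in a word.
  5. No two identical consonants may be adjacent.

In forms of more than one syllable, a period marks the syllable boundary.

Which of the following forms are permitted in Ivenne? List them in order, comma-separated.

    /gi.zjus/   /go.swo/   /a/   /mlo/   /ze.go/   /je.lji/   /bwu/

/gi.zjus/ — violates constraint 2: syllable 2 coda /s/ has 1 consonant (> 0) → not permitted
/go.swo/ — σ1 onset /g/, coda /∅/ ok; σ2 onset /sw/ (2→5 rises), coda /∅/ ok → permitted
/a/ — σ1 onset /∅/, coda /∅/ ok → permitted
/mlo/ — σ1 onset /ml/ (3→4 rises), coda /∅/ ok → permitted
/ze.go/ — σ1 onset /z/, coda /∅/ ok; σ2 onset /g/, coda /∅/ ok → permitted
/je.lji/ — σ1 onset /j/, coda /∅/ ok; σ2 onset /lj/ (4→5 rises), coda /∅/ ok → permitted
/bwu/ — σ1 onset /bw/ (1→5 rises), coda /∅/ ok → permitted

/go.swo/, /a/, /mlo/, /ze.go/, /je.lji/, /bwu/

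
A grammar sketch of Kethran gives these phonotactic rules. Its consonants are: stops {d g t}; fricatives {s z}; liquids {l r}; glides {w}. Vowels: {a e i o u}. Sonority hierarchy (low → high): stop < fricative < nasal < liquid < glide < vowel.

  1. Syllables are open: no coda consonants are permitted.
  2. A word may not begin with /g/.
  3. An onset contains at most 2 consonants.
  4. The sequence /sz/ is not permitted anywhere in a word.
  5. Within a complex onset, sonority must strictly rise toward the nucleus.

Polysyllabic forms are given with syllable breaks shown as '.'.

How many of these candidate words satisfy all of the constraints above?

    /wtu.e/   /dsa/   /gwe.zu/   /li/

/wtu.e/ — violates constraint 5: syllable 1 onset /wt/: /w/ (glide, 5) → /t/ (stop, 1) does not rise → illicit
/dsa/ — σ1 onset /ds/ (1→2 rises), coda /∅/ ok → licit
/gwe.zu/ — violates constraint 2: word begins with /g/ → illicit
/li/ — σ1 onset /l/, coda /∅/ ok → licit
Licit: /dsa/, /li/ → 2.

2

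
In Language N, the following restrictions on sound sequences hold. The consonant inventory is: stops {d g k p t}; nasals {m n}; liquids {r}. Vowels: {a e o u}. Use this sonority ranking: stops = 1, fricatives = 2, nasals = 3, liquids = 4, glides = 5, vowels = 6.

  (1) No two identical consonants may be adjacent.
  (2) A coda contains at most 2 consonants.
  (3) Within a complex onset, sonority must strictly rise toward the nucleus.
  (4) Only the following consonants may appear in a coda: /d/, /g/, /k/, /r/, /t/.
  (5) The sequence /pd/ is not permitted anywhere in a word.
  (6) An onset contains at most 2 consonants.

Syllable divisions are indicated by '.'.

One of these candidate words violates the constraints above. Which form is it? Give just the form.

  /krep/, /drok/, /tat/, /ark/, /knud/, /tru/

/krep/

/krep/ — violates constraint 4: syllable 1 coda contains /p/, which is not a licensed coda consonant → phonotactically illegal
/drok/ — σ1 onset /dr/ (1→4 rises), coda /k/ ok → phonotactically legal
/tat/ — σ1 onset /t/, coda /t/ ok → phonotactically legal
/ark/ — σ1 onset /∅/, coda /rk/ (2C) ok → phonotactically legal
/knud/ — σ1 onset /kn/ (1→3 rises), coda /d/ ok → phonotactically legal
/tru/ — σ1 onset /tr/ (1→4 rises), coda /∅/ ok → phonotactically legal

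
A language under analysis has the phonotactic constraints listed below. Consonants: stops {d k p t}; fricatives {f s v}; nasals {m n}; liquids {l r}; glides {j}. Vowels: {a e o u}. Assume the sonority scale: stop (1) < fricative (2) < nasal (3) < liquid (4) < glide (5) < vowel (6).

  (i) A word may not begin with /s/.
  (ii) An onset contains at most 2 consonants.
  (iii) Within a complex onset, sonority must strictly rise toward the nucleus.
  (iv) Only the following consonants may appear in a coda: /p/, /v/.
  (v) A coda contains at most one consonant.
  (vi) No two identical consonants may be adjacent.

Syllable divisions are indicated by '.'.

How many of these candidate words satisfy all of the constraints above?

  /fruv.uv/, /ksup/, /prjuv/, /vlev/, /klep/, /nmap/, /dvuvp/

4

/fruv.uv/ — σ1 onset /fr/ (2→4 rises), coda /v/ ok; σ2 onset /∅/, coda /v/ ok → well-formed
/ksup/ — σ1 onset /ks/ (1→2 rises), coda /p/ ok → well-formed
/prjuv/ — violates constraint (ii): syllable 1 onset /prj/ has 3 consonants (> 2) → ill-formed
/vlev/ — σ1 onset /vl/ (2→4 rises), coda /v/ ok → well-formed
/klep/ — σ1 onset /kl/ (1→4 rises), coda /p/ ok → well-formed
/nmap/ — violates constraint (iii): syllable 1 onset /nm/: /n/ (nasal, 3) → /m/ (nasal, 3) does not rise → ill-formed
/dvuvp/ — violates constraint (v): syllable 1 coda /vp/ has 2 consonants (> 1) → ill-formed
Well-formed: /fruv.uv/, /ksup/, /vlev/, /klep/ → 4.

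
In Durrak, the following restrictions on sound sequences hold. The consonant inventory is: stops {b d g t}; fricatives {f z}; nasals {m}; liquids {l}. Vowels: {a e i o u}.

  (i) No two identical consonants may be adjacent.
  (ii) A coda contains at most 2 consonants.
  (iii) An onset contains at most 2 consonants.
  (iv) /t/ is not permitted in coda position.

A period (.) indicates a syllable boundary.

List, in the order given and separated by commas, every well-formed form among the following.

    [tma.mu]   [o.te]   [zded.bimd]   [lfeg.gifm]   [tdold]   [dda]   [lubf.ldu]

[tma.mu] — σ1 onset /tm/ (2C), coda /∅/ ok; σ2 onset /m/, coda /∅/ ok → well-formed
[o.te] — σ1 onset /∅/, coda /∅/ ok; σ2 onset /t/, coda /∅/ ok → well-formed
[zded.bimd] — σ1 onset /zd/ (2C), coda /d/ ok; σ2 onset /b/, coda /md/ (2C) ok → well-formed
[lfeg.gifm] — violates constraint (i): adjacent identical consonants /gg/ → ill-formed
[tdold] — σ1 onset /td/ (2C), coda /ld/ (2C) ok → well-formed
[dda] — violates constraint (i): adjacent identical consonants /dd/ → ill-formed
[lubf.ldu] — σ1 onset /l/, coda /bf/ (2C) ok; σ2 onset /ld/ (2C), coda /∅/ ok → well-formed

[tma.mu], [o.te], [zded.bimd], [tdold], [lubf.ldu]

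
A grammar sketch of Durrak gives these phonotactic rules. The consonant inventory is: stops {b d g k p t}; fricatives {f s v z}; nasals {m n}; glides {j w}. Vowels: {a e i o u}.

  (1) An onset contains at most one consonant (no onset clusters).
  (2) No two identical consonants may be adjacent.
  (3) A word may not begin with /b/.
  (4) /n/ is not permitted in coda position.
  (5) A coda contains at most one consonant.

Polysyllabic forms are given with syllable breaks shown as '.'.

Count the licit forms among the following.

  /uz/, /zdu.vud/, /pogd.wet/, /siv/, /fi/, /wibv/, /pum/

4

/uz/ — σ1 onset /∅/, coda /z/ ok → licit
/zdu.vud/ — violates constraint 1: syllable 1 onset /zd/ has 2 consonants (> 1) → illicit
/pogd.wet/ — violates constraint 5: syllable 1 coda /gd/ has 2 consonants (> 1) → illicit
/siv/ — σ1 onset /s/, coda /v/ ok → licit
/fi/ — σ1 onset /f/, coda /∅/ ok → licit
/wibv/ — violates constraint 5: syllable 1 coda /bv/ has 2 consonants (> 1) → illicit
/pum/ — σ1 onset /p/, coda /m/ ok → licit
Licit: /uz/, /siv/, /fi/, /pum/ → 4.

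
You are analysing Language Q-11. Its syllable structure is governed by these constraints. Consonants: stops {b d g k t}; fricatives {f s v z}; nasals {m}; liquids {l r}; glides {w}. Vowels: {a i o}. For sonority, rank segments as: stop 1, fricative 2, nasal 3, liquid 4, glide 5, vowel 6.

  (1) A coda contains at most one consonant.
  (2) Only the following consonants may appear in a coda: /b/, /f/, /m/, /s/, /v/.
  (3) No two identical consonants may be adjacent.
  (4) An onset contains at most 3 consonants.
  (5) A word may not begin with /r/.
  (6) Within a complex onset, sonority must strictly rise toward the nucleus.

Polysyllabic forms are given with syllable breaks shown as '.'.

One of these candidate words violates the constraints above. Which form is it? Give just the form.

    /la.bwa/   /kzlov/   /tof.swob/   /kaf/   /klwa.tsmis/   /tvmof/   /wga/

/wga/

/la.bwa/ — σ1 onset /l/, coda /∅/ ok; σ2 onset /bw/ (1→5 rises), coda /∅/ ok → licit
/kzlov/ — σ1 onset /kzl/ (1→2→4 rises), coda /v/ ok → licit
/tof.swob/ — σ1 onset /t/, coda /f/ ok; σ2 onset /sw/ (2→5 rises), coda /b/ ok → licit
/kaf/ — σ1 onset /k/, coda /f/ ok → licit
/klwa.tsmis/ — σ1 onset /klw/ (1→4→5 rises), coda /∅/ ok; σ2 onset /tsm/ (1→2→3 rises), coda /s/ ok → licit
/tvmof/ — σ1 onset /tvm/ (1→2→3 rises), coda /f/ ok → licit
/wga/ — violates constraint 6: syllable 1 onset /wg/: /w/ (glide, 5) → /g/ (stop, 1) does not rise → illicit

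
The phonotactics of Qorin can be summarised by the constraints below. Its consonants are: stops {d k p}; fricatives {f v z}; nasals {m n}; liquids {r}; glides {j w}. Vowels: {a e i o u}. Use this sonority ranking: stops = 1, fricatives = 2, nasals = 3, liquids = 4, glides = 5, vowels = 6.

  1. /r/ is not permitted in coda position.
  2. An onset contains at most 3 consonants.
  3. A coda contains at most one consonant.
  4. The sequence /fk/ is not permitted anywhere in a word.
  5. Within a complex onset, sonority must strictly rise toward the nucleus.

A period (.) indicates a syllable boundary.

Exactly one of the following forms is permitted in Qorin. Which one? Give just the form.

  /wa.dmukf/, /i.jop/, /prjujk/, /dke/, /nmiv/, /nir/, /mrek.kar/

/wa.dmukf/ — violates constraint 3: syllable 2 coda /kf/ has 2 consonants (> 1) → not permitted
/i.jop/ — σ1 onset /∅/, coda /∅/ ok; σ2 onset /j/, coda /p/ ok → permitted
/prjujk/ — violates constraint 3: syllable 1 coda /jk/ has 2 consonants (> 1) → not permitted
/dke/ — violates constraint 5: syllable 1 onset /dk/: /d/ (stop, 1) → /k/ (stop, 1) does not rise → not permitted
/nmiv/ — violates constraint 5: syllable 1 onset /nm/: /n/ (nasal, 3) → /m/ (nasal, 3) does not rise → not permitted
/nir/ — violates constraint 1: syllable 1 coda contains /r/ → not permitted
/mrek.kar/ — violates constraint 1: syllable 2 coda contains /r/ → not permitted

/i.jop/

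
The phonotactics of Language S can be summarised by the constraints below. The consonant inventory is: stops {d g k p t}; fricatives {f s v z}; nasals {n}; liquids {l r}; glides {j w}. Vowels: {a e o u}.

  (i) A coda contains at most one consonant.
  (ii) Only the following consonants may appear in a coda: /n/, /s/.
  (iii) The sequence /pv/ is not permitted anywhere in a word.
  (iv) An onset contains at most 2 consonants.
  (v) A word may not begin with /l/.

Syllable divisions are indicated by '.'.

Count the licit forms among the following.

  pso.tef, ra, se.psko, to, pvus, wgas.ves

3

pso.tef — violates constraint (ii): syllable 2 coda contains /f/, which is not a licensed coda consonant → illicit
ra — σ1 onset /r/, coda /∅/ ok → licit
se.psko — violates constraint (iv): syllable 2 onset /psk/ has 3 consonants (> 2) → illicit
to — σ1 onset /t/, coda /∅/ ok → licit
pvus — violates constraint (iii): contains banned sequence /pv/ → illicit
wgas.ves — σ1 onset /wg/ (2C), coda /s/ ok; σ2 onset /v/, coda /s/ ok → licit
Licit: ra, to, wgas.ves → 3.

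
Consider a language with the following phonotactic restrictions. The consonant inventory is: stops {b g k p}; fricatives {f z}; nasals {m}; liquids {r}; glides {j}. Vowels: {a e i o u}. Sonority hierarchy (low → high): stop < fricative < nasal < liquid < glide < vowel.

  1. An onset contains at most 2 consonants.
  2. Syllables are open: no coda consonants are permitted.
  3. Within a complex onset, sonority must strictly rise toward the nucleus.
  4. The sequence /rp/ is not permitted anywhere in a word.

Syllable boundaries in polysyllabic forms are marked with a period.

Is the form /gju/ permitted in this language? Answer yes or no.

yes

/gju/ — σ1 onset /gj/ (1→5 rises), coda /∅/ ok → permitted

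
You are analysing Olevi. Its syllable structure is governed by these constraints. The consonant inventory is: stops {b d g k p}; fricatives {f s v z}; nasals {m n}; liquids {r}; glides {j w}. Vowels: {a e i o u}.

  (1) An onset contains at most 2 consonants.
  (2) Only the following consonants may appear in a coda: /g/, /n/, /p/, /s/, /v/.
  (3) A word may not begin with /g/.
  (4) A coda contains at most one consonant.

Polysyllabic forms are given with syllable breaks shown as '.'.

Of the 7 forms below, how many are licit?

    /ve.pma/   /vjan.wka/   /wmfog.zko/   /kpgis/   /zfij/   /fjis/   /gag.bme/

/ve.pma/ — σ1 onset /v/, coda /∅/ ok; σ2 onset /pm/ (2C), coda /∅/ ok → licit
/vjan.wka/ — σ1 onset /vj/ (2C), coda /n/ ok; σ2 onset /wk/ (2C), coda /∅/ ok → licit
/wmfog.zko/ — violates constraint 1: syllable 1 onset /wmf/ has 3 consonants (> 2) → illicit
/kpgis/ — violates constraint 1: syllable 1 onset /kpg/ has 3 consonants (> 2) → illicit
/zfij/ — violates constraint 2: syllable 1 coda contains /j/, which is not a licensed coda consonant → illicit
/fjis/ — σ1 onset /fj/ (2C), coda /s/ ok → licit
/gag.bme/ — violates constraint 3: word begins with /g/ → illicit
Licit: /ve.pma/, /vjan.wka/, /fjis/ → 3.

3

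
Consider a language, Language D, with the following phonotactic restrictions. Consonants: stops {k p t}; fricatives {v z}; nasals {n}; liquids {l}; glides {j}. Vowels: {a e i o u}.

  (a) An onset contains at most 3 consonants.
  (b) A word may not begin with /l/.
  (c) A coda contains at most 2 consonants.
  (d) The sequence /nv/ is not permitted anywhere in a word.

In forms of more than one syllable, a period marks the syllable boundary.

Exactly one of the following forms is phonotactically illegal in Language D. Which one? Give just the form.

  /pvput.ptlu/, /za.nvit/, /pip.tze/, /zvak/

/za.nvit/

/pvput.ptlu/ — σ1 onset /pvp/ (3C), coda /t/ ok; σ2 onset /ptl/ (3C), coda /∅/ ok → phonotactically legal
/za.nvit/ — violates constraint (d): contains banned sequence /nv/ → phonotactically illegal
/pip.tze/ — σ1 onset /p/, coda /p/ ok; σ2 onset /tz/ (2C), coda /∅/ ok → phonotactically legal
/zvak/ — σ1 onset /zv/ (2C), coda /k/ ok → phonotactically legal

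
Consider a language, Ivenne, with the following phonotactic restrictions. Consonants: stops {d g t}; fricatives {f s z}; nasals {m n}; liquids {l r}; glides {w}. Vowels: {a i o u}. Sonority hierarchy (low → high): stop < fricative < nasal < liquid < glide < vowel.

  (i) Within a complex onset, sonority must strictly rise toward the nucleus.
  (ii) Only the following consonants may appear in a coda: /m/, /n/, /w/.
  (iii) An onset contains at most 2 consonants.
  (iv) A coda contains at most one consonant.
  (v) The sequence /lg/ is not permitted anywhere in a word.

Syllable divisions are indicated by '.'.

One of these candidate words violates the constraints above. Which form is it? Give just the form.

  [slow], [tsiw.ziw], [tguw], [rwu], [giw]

[tguw]

[slow] — σ1 onset /sl/ (2→4 rises), coda /w/ ok → permitted
[tsiw.ziw] — σ1 onset /ts/ (1→2 rises), coda /w/ ok; σ2 onset /z/, coda /w/ ok → permitted
[tguw] — violates constraint (i): syllable 1 onset /tg/: /t/ (stop, 1) → /g/ (stop, 1) does not rise → not permitted
[rwu] — σ1 onset /rw/ (4→5 rises), coda /∅/ ok → permitted
[giw] — σ1 onset /g/, coda /w/ ok → permitted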